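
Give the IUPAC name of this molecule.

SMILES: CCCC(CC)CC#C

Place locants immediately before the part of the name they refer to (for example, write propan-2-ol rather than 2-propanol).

The longest carbon chain that includes the multiple bond has 7 carbons, so the parent hydride is heptane.
The chain contains a C≡C triple bond, so the unsaturation ending is -yne.
Number the chain so that numbering from this end puts the triple bond at C-1 rather than C-6.
This places the triple bond between C-1 and C-2; an ethyl group at C-4.
Assembling the pieces gives 4-ethylhept-1-yne.

4-ethylhept-1-yne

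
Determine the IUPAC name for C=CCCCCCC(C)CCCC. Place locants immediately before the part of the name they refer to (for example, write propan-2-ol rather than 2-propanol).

The longest chain bearing the multiple bond is 12 carbons long (dodecane).
A C=C double bond in the chain gives the infix -ene-.
Number the chain so that numbering from this end puts the double bond at C-1 rather than C-11.
That gives the double bond between C-1 and C-2; a methyl group at C-8.
Putting it together: 8-methyldodec-1-ene.

8-methyldodec-1-ene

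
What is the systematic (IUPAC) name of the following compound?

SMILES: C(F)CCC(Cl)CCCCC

4-chloro-1-fluorononane

The longest continuous carbon chain has 9 atoms, so the parent hydride is nonane.
The numbering direction is chosen so that the substituent locant set {1,4} is lower than {6,9} at the first point of difference.
This places a chloro group at C-4; a fluoro group at C-1.
The substituents are ordered alphabetically, ignoring any di-/tri- multipliers.
Assembling the pieces gives 4-chloro-1-fluorononane.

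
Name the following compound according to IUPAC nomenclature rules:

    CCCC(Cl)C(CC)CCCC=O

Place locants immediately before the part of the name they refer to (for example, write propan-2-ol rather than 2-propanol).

6-chloro-5-ethylnonanal

The longest carbon chain that includes the –CHO group has 9 carbons, so the parent hydride is nonane.
The highest-priority functional group is an aldehyde (terminal –CHO), so the name ends in -al.
Number the chain so that the aldehyde carbon is C-1 by definition.
That gives a chloro group at C-6; an ethyl group at C-5.
The substituents are ordered alphabetically, ignoring any di-/tri- multipliers.
Putting it together: 6-chloro-5-ethylnonanal.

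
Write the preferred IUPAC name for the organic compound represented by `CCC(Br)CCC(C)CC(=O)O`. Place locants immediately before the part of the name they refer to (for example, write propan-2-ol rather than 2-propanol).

Counting along the main chain through the –COOH group gives 8 carbons: the parent is octane.
The principal characteristic group is a carboxylic acid (terminal –COOH), named with the suffix -oic acid.
Number the chain so that the carboxylic acid carbon is C-1 by definition.
With this numbering: a bromo group at C-6; a methyl group at C-3.
Substituent prefixes are cited in alphabetical order (multiplying prefixes like di-/tri- are ignored for ordering).
Putting it together: 6-bromo-3-methyloctanoic acid.

6-bromo-3-methyloctanoic acid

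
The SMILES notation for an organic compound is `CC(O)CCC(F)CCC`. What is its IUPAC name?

The longest chain bearing the –OH group is 8 carbons long (octane).
The highest-priority functional group is an alcohol (–OH), so the name ends in -ol.
Number the chain so that numbering from this end puts the hydroxyl group at C-2 rather than C-7.
This places the hydroxyl at C-2; a fluoro group at C-5.
The name is 5-fluorooctan-2-ol.

5-fluorooctan-2-ol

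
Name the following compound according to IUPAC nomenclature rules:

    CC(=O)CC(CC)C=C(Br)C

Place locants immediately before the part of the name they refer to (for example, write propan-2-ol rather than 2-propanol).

6-bromo-4-ethylhept-5-en-2-one

Counting along the main chain through the carbonyl and the multiple bond gives 7 carbons: the parent is heptane.
A ketone (C=O on an internal carbon) is the principal characteristic group, giving the suffix -one.
A C=C double bond in the chain gives the infix -ene-.
Number the chain so that numbering from this end puts the carbonyl group at C-2 rather than C-6.
With this numbering: the carbonyl at C-2; the double bond between C-5 and C-6; a bromo group at C-6; an ethyl group at C-4.
Prefixes are listed alphabetically: bromo, ethyl.
Assembling the pieces gives 6-bromo-4-ethylhept-5-en-2-one.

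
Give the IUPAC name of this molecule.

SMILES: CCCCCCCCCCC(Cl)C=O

Counting along the main chain through the –CHO group gives 12 carbons: the parent is dodecane.
An aldehyde (terminal –CHO) is the principal characteristic group, giving the suffix -al.
Number the chain so that the aldehyde carbon is C-1 by definition.
That gives a chloro group at C-2.
Putting it together: 2-chlorododecanal.

2-chlorododecanal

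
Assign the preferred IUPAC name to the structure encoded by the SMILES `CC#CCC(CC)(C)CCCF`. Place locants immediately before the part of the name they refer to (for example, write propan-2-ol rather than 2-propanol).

5-ethyl-8-fluoro-5-methyloct-2-yne

The longest carbon chain that includes the multiple bond has 8 carbons, so the parent hydride is octane.
A C≡C triple bond in the chain gives the infix -yne-.
Choose the numbering such that numbering from this end puts the triple bond at C-2 rather than C-6.
This places the triple bond between C-2 and C-3; an ethyl group at C-5; a fluoro group at C-8; a methyl group at C-5.
Substituent prefixes are cited in alphabetical order (multiplying prefixes like di-/tri- are ignored for ordering).
Assembling the pieces gives 5-ethyl-8-fluoro-5-methyloct-2-yne.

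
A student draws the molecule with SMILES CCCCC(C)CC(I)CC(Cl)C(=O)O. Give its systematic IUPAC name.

Counting along the main chain through the –COOH group gives 10 carbons: the parent is decane.
A carboxylic acid (terminal –COOH) is the principal characteristic group, giving the suffix -oic acid.
Number the chain so that the carboxylic acid carbon is C-1 by definition.
This places a chloro group at C-2; an iodo group at C-4; a methyl group at C-6.
Prefixes are listed alphabetically: chloro, iodo, methyl.
The name is 2-chloro-4-iodo-6-methyldecanoic acid.

2-chloro-4-iodo-6-methyldecanoic acid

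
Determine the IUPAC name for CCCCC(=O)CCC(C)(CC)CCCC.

8-ethyl-8-methyldodecan-5-one

The longest chain bearing the carbonyl is 12 carbons long (dodecane).
A ketone (C=O on an internal carbon) is the principal characteristic group, giving the suffix -one.
The numbering direction is chosen so that numbering from this end puts the carbonyl group at C-5 rather than C-8.
With this numbering: the carbonyl at C-5; an ethyl group at C-8; a methyl group at C-8.
The substituents are ordered alphabetically, ignoring any di-/tri- multipliers.
Assembling the pieces gives 8-ethyl-8-methyldodecan-5-one.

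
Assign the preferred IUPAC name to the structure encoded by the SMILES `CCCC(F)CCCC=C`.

The longest chain bearing the multiple bond is 9 carbons long (nonane).
There is one C=C double bond, indicated by the ending -ene.
Choose the numbering such that numbering from this end puts the double bond at C-1 rather than C-8.
With this numbering: the double bond between C-1 and C-2; a fluoro group at C-6.
Assembling the pieces gives 6-fluoronon-1-ene.

6-fluoronon-1-ene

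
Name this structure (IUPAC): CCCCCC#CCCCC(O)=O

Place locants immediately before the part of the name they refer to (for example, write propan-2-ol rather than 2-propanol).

The longest chain bearing the –COOH group and the multiple bond is 11 carbons long (undecane).
A carboxylic acid (terminal –COOH) is the principal characteristic group, giving the suffix -oic acid.
There is one C≡C triple bond, indicated by the ending -yne.
Number the chain so that the carboxylic acid carbon is C-1 by definition.
With this numbering: the triple bond between C-5 and C-6.
Assembling the pieces gives undec-5-ynoic acid.

undec-5-ynoic acid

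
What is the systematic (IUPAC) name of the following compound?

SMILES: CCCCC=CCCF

The longest chain bearing the multiple bond is 8 carbons long (octane).
A C=C double bond in the chain gives the infix -ene-.
Choose the numbering such that numbering from this end puts the double bond at C-3 rather than C-5.
That gives the double bond between C-3 and C-4; a fluoro group at C-1.
Assembling the pieces gives 1-fluorooct-3-ene.

1-fluorooct-3-ene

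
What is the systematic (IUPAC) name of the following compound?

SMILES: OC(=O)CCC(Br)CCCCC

The longest chain bearing the –COOH group is 9 carbons long (nonane).
The principal characteristic group is a carboxylic acid (terminal –COOH), named with the suffix -oic acid.
Number the chain so that the carboxylic acid carbon is C-1 by definition.
With this numbering: a bromo group at C-4.
The name is 4-bromononanoic acid.

4-bromononanoic acid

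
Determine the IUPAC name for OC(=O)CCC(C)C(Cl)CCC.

5-chloro-4-methyloctanoic acid

The longest chain bearing the –COOH group is 8 carbons long (octane).
The highest-priority functional group is a carboxylic acid (terminal –COOH), so the name ends in -oic acid.
Number the chain so that the carboxylic acid carbon is C-1 by definition.
That gives a chloro group at C-5; a methyl group at C-4.
Prefixes are listed alphabetically: chloro, methyl.
Assembling the pieces gives 5-chloro-4-methyloctanoic acid.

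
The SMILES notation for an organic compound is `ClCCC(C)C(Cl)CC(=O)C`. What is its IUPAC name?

4,7-dichloro-5-methylheptan-2-one

Counting along the main chain through the carbonyl gives 7 carbons: the parent is heptane.
The principal characteristic group is a ketone (C=O on an internal carbon), named with the suffix -one.
The numbering direction is chosen so that numbering from this end puts the carbonyl group at C-2 rather than C-6.
This places the carbonyl at C-2; chloro groups at C-4 and C-7; a methyl group at C-5.
Substituent prefixes are cited in alphabetical order (multiplying prefixes like di-/tri- are ignored for ordering).
The name is 4,7-dichloro-5-methylheptan-2-one.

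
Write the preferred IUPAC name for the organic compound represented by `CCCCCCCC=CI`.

1-iodonon-1-ene

Counting along the main chain through the multiple bond gives 9 carbons: the parent is nonane.
The chain contains a C=C double bond, so the unsaturation ending is -ene.
Choose the numbering such that numbering from this end puts the double bond at C-1 rather than C-8.
With this numbering: the double bond between C-1 and C-2; an iodo group at C-1.
The name is 1-iodonon-1-ene.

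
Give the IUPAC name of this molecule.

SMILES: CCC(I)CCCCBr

The longest carbon chain is 7 atoms: the parent is heptane.
The numbering direction is chosen so that the substituent locant set {1,5} is lower than {3,7} at the first point of difference.
With this numbering: a bromo group at C-1; an iodo group at C-5.
The substituents are ordered alphabetically, ignoring any di-/tri- multipliers.
Assembling the pieces gives 1-bromo-5-iodoheptane.

1-bromo-5-iodoheptane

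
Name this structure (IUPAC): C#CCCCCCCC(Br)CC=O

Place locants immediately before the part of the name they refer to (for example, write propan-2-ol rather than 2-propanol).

The longest chain bearing the –CHO group and the multiple bond is 11 carbons long (undecane).
The highest-priority functional group is an aldehyde (terminal –CHO), so the name ends in -al.
A C≡C triple bond in the chain gives the infix -yne-.
Choose the numbering such that the aldehyde carbon is C-1 by definition.
That gives the triple bond between C-10 and C-11; a bromo group at C-3.
Assembling the pieces gives 3-bromoundec-10-ynal.

3-bromoundec-10-ynal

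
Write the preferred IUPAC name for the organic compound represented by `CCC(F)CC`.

The longest continuous carbon chain has 5 atoms, so the parent hydride is pentane.
Numbering from either end gives identical locants here.
That gives a fluoro group at C-3.
The name is 3-fluoropentane.

3-fluoropentane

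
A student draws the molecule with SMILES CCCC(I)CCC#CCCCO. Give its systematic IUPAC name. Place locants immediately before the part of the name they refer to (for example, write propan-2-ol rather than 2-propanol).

The longest chain bearing the –OH group and the multiple bond is 11 carbons long (undecane).
The highest-priority functional group is an alcohol (–OH), so the name ends in -ol.
A C≡C triple bond in the chain gives the infix -yne-.
The numbering direction is chosen so that numbering from this end puts the hydroxyl group at C-1 rather than C-11.
That gives the hydroxyl at C-1; the triple bond between C-4 and C-5; an iodo group at C-8.
The name is 8-iodoundec-4-yn-1-ol.

8-iodoundec-4-yn-1-ol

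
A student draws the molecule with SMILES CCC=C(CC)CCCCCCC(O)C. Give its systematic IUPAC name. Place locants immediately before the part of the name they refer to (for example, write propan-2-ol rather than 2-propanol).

9-ethyldodec-9-en-2-ol

Counting along the main chain through the –OH group and the multiple bond gives 12 carbons: the parent is dodecane.
The highest-priority functional group is an alcohol (–OH), so the name ends in -ol.
A C=C double bond in the chain gives the infix -ene-.
Number the chain so that numbering from this end puts the hydroxyl group at C-2 rather than C-11.
That gives the hydroxyl at C-2; the double bond between C-9 and C-10; an ethyl group at C-9.
Assembling the pieces gives 9-ethyldodec-9-en-2-ol.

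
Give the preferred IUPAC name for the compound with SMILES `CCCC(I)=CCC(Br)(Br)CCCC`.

7,7-dibromo-4-iodoundec-4-ene

Counting along the main chain through the multiple bond gives 11 carbons: the parent is undecane.
There is one C=C double bond, indicated by the ending -ene.
Number the chain so that numbering from this end puts the double bond at C-4 rather than C-7.
With this numbering: the double bond between C-4 and C-5; two bromo groups at C-7; an iodo group at C-4.
Substituent prefixes are cited in alphabetical order (multiplying prefixes like di-/tri- are ignored for ordering).
Putting it together: 7,7-dibromo-4-iodoundec-4-ene.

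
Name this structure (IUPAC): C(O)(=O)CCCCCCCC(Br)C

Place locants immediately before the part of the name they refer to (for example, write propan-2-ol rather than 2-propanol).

9-bromodecanoic acid

The longest chain bearing the –COOH group is 10 carbons long (decane).
The highest-priority functional group is a carboxylic acid (terminal –COOH), so the name ends in -oic acid.
Choose the numbering such that the carboxylic acid carbon is C-1 by definition.
That gives a bromo group at C-9.
Putting it together: 9-bromodecanoic acid.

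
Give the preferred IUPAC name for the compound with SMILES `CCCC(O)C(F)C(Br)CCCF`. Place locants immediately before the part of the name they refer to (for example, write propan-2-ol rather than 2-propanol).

The longest carbon chain that includes the –OH group has 9 carbons, so the parent hydride is nonane.
The highest-priority functional group is an alcohol (–OH), so the name ends in -ol.
Number the chain so that numbering from this end puts the hydroxyl group at C-4 rather than C-6.
This places the hydroxyl at C-4; a bromo group at C-6; fluoro groups at C-5 and C-9.
The substituents are ordered alphabetically, ignoring any di-/tri- multipliers.
Assembling the pieces gives 6-bromo-5,9-difluorononan-4-ol.

6-bromo-5,9-difluorononan-4-ol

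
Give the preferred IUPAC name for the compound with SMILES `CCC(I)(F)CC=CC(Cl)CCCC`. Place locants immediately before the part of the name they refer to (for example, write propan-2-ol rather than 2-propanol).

The longest carbon chain that includes the multiple bond has 11 carbons, so the parent hydride is undecane.
A C=C double bond in the chain gives the infix -ene-.
Number the chain so that numbering from this end puts the double bond at C-5 rather than C-6.
This places the double bond between C-5 and C-6; a chloro group at C-7; a fluoro group at C-3; an iodo group at C-3.
Substituent prefixes are cited in alphabetical order (multiplying prefixes like di-/tri- are ignored for ordering).
Assembling the pieces gives 7-chloro-3-fluoro-3-iodoundec-5-ene.

7-chloro-3-fluoro-3-iodoundec-5-ene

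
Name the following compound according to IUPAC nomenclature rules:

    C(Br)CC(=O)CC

1-bromopentan-3-one

Counting along the main chain through the carbonyl gives 5 carbons: the parent is pentane.
The principal characteristic group is a ketone (C=O on an internal carbon), named with the suffix -one.
Number the chain so that the substituent locant set {1} is lower than {5} at the first point of difference.
This places the carbonyl at C-3; a bromo group at C-1.
The name is 1-bromopentan-3-one.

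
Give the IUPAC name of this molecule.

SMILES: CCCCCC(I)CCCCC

The longest carbon chain is 11 atoms: the parent is undecane.
Numbering from either end gives identical locants here.
That gives an iodo group at C-6.
Assembling the pieces gives 6-iodoundecane.

6-iodoundecane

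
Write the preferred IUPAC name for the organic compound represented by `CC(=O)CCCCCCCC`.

Counting along the main chain through the carbonyl gives 10 carbons: the parent is decane.
The highest-priority functional group is a ketone (C=O on an internal carbon), so the name ends in -one.
Choose the numbering such that numbering from this end puts the carbonyl group at C-2 rather than C-9.
With this numbering: the carbonyl at C-2.
Putting it together: decan-2-one.

decan-2-one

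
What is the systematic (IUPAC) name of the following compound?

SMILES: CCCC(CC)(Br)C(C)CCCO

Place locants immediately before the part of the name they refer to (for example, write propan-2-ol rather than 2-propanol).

Counting along the main chain through the –OH group gives 8 carbons: the parent is octane.
The principal characteristic group is an alcohol (–OH), named with the suffix -ol.
Number the chain so that numbering from this end puts the hydroxyl group at C-1 rather than C-8.
With this numbering: the hydroxyl at C-1; a bromo group at C-5; an ethyl group at C-5; a methyl group at C-4.
Prefixes are listed alphabetically: bromo, ethyl, methyl.
Putting it together: 5-bromo-5-ethyl-4-methyloctan-1-ol.

5-bromo-5-ethyl-4-methyloctan-1-ol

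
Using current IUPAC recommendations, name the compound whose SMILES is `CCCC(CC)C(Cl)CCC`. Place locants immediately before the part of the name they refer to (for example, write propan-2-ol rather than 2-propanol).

4-chloro-5-ethyloctane

The longest carbon chain is 8 atoms: the parent is octane.
The numbering direction is chosen so that the locant sets are identical either way, so the alphabetically earlier chloro substituent takes the lower locant (4 rather than 5).
With this numbering: a chloro group at C-4; an ethyl group at C-5.
Prefixes are listed alphabetically: chloro, ethyl.
The name is 4-chloro-5-ethyloctane.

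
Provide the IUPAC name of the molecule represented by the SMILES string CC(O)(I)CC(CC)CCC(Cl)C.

Counting along the main chain through the –OH group gives 8 carbons: the parent is octane.
An alcohol (–OH) is the principal characteristic group, giving the suffix -ol.
The numbering direction is chosen so that numbering from this end puts the hydroxyl group at C-2 rather than C-7.
That gives the hydroxyl at C-2; a chloro group at C-7; an ethyl group at C-4; an iodo group at C-2.
Prefixes are listed alphabetically: chloro, ethyl, iodo.
Assembling the pieces gives 7-chloro-4-ethyl-2-iodooctan-2-ol.

7-chloro-4-ethyl-2-iodooctan-2-ol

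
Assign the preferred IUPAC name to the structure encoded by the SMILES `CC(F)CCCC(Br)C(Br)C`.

The longest continuous carbon chain has 8 atoms, so the parent hydride is octane.
The numbering direction is chosen so that the substituent locant set {2,3,7} is lower than {2,6,7} at the first point of difference.
This places bromo groups at C-2 and C-3; a fluoro group at C-7.
Substituent prefixes are cited in alphabetical order (multiplying prefixes like di-/tri- are ignored for ordering).
Assembling the pieces gives 2,3-dibromo-7-fluorooctane.

2,3-dibromo-7-fluorooctane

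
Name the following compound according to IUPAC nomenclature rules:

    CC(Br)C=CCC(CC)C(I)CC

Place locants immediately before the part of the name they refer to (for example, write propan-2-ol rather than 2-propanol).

2-bromo-6-ethyl-7-iodonon-3-ene

The longest carbon chain that includes the multiple bond has 9 carbons, so the parent hydride is nonane.
There is one C=C double bond, indicated by the ending -ene.
Number the chain so that numbering from this end puts the double bond at C-3 rather than C-6.
That gives the double bond between C-3 and C-4; a bromo group at C-2; an ethyl group at C-6; an iodo group at C-7.
Substituent prefixes are cited in alphabetical order (multiplying prefixes like di-/tri- are ignored for ordering).
Assembling the pieces gives 2-bromo-6-ethyl-7-iodonon-3-ene.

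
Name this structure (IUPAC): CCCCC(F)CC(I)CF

The longest carbon chain is 8 atoms: the parent is octane.
The numbering direction is chosen so that the substituent locant set {1,2,4} is lower than {5,7,8} at the first point of difference.
This places fluoro groups at C-1 and C-4; an iodo group at C-2.
The substituents are ordered alphabetically, ignoring any di-/tri- multipliers.
Putting it together: 1,4-difluoro-2-iodooctane.

1,4-difluoro-2-iodooctane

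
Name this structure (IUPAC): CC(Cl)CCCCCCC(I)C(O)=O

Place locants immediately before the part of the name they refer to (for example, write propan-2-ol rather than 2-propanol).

9-chloro-2-iododecanoic acid

The longest carbon chain that includes the –COOH group has 10 carbons, so the parent hydride is decane.
A carboxylic acid (terminal –COOH) is the principal characteristic group, giving the suffix -oic acid.
The numbering direction is chosen so that the carboxylic acid carbon is C-1 by definition.
This places a chloro group at C-9; an iodo group at C-2.
The substituents are ordered alphabetically, ignoring any di-/tri- multipliers.
Putting it together: 9-chloro-2-iododecanoic acid.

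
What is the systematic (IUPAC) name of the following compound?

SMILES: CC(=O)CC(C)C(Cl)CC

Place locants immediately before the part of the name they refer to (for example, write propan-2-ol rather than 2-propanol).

5-chloro-4-methylheptan-2-one

The longest chain bearing the carbonyl is 7 carbons long (heptane).
A ketone (C=O on an internal carbon) is the principal characteristic group, giving the suffix -one.
Choose the numbering such that numbering from this end puts the carbonyl group at C-2 rather than C-6.
This places the carbonyl at C-2; a chloro group at C-5; a methyl group at C-4.
The substituents are ordered alphabetically, ignoring any di-/tri- multipliers.
The name is 5-chloro-4-methylheptan-2-one.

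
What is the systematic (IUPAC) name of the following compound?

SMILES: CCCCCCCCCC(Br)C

2-bromoundecane

The longest continuous carbon chain has 11 atoms, so the parent hydride is undecane.
The numbering direction is chosen so that the substituent locant set {2} is lower than {10} at the first point of difference.
That gives a bromo group at C-2.
The name is 2-bromoundecane.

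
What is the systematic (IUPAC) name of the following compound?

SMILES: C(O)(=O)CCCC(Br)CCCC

The longest chain bearing the –COOH group is 9 carbons long (nonane).
The highest-priority functional group is a carboxylic acid (terminal –COOH), so the name ends in -oic acid.
The numbering direction is chosen so that the carboxylic acid carbon is C-1 by definition.
This places a bromo group at C-5.
Putting it together: 5-bromononanoic acid.

5-bromononanoic acid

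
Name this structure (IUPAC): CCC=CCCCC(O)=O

Counting along the main chain through the –COOH group and the multiple bond gives 8 carbons: the parent is octane.
The principal characteristic group is a carboxylic acid (terminal –COOH), named with the suffix -oic acid.
A C=C double bond in the chain gives the infix -ene-.
The numbering direction is chosen so that the carboxylic acid carbon is C-1 by definition.
This places the double bond between C-5 and C-6.
Putting it together: oct-5-enoic acid.

oct-5-enoic acid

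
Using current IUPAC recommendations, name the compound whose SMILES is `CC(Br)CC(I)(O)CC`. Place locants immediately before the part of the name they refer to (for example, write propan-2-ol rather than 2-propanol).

The longest carbon chain that includes the –OH group has 6 carbons, so the parent hydride is hexane.
The principal characteristic group is an alcohol (–OH), named with the suffix -ol.
Choose the numbering such that numbering from this end puts the hydroxyl group at C-3 rather than C-4.
That gives the hydroxyl at C-3; a bromo group at C-5; an iodo group at C-3.
The substituents are ordered alphabetically, ignoring any di-/tri- multipliers.
The name is 5-bromo-3-iodohexan-3-ol.

5-bromo-3-iodohexan-3-ol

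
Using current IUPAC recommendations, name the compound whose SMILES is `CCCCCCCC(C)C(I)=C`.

2-iodo-3-methyldec-1-ene

The longest carbon chain that includes the multiple bond has 10 carbons, so the parent hydride is decane.
There is one C=C double bond, indicated by the ending -ene.
Choose the numbering such that numbering from this end puts the double bond at C-1 rather than C-9.
This places the double bond between C-1 and C-2; an iodo group at C-2; a methyl group at C-3.
Prefixes are listed alphabetically: iodo, methyl.
The name is 2-iodo-3-methyldec-1-ene.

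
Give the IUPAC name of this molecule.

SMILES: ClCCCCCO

Counting along the main chain through the –OH group gives 5 carbons: the parent is pentane.
An alcohol (–OH) is the principal characteristic group, giving the suffix -ol.
Choose the numbering such that numbering from this end puts the hydroxyl group at C-1 rather than C-5.
With this numbering: the hydroxyl at C-1; a chloro group at C-5.
Putting it together: 5-chloropentan-1-ol.

5-chloropentan-1-ol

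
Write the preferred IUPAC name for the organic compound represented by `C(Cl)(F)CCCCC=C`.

The longest chain bearing the multiple bond is 7 carbons long (heptane).
A C=C double bond in the chain gives the infix -ene-.
Number the chain so that numbering from this end puts the double bond at C-1 rather than C-6.
With this numbering: the double bond between C-1 and C-2; a chloro group at C-7; a fluoro group at C-7.
The substituents are ordered alphabetically, ignoring any di-/tri- multipliers.
Putting it together: 7-chloro-7-fluorohept-1-ene.

7-chloro-7-fluorohept-1-ene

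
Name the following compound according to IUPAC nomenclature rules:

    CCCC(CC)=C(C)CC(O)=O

4-ethyl-3-methylhept-3-enoic acid

The longest carbon chain that includes the –COOH group and the multiple bond has 7 carbons, so the parent hydride is heptane.
A carboxylic acid (terminal –COOH) is the principal characteristic group, giving the suffix -oic acid.
The chain contains a C=C double bond, so the unsaturation ending is -ene.
Number the chain so that the carboxylic acid carbon is C-1 by definition.
With this numbering: the double bond between C-3 and C-4; an ethyl group at C-4; a methyl group at C-3.
Substituent prefixes are cited in alphabetical order (multiplying prefixes like di-/tri- are ignored for ordering).
Assembling the pieces gives 4-ethyl-3-methylhept-3-enoic acid.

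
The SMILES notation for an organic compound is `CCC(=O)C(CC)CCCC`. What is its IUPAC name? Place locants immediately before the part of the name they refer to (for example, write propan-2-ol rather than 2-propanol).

The longest carbon chain that includes the carbonyl has 8 carbons, so the parent hydride is octane.
The highest-priority functional group is a ketone (C=O on an internal carbon), so the name ends in -one.
Choose the numbering such that numbering from this end puts the carbonyl group at C-3 rather than C-6.
This places the carbonyl at C-3; an ethyl group at C-4.
Assembling the pieces gives 4-ethyloctan-3-one.

4-ethyloctan-3-one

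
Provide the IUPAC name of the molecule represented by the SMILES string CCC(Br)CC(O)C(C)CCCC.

3-bromo-6-methyldecan-5-ol

The longest carbon chain that includes the –OH group has 10 carbons, so the parent hydride is decane.
The highest-priority functional group is an alcohol (–OH), so the name ends in -ol.
The numbering direction is chosen so that numbering from this end puts the hydroxyl group at C-5 rather than C-6.
With this numbering: the hydroxyl at C-5; a bromo group at C-3; a methyl group at C-6.
Substituent prefixes are cited in alphabetical order (multiplying prefixes like di-/tri- are ignored for ordering).
Putting it together: 3-bromo-6-methyldecan-5-ol.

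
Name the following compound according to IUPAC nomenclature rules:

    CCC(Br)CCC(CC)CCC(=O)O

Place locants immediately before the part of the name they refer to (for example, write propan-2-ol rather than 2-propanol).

7-bromo-4-ethylnonanoic acid

The longest carbon chain that includes the –COOH group has 9 carbons, so the parent hydride is nonane.
A carboxylic acid (terminal –COOH) is the principal characteristic group, giving the suffix -oic acid.
Number the chain so that the carboxylic acid carbon is C-1 by definition.
With this numbering: a bromo group at C-7; an ethyl group at C-4.
Substituent prefixes are cited in alphabetical order (multiplying prefixes like di-/tri- are ignored for ordering).
The name is 7-bromo-4-ethylnonanoic acid.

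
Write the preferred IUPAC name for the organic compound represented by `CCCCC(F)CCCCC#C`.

The longest carbon chain that includes the multiple bond has 11 carbons, so the parent hydride is undecane.
The chain contains a C≡C triple bond, so the unsaturation ending is -yne.
Choose the numbering such that numbering from this end puts the triple bond at C-1 rather than C-10.
This places the triple bond between C-1 and C-2; a fluoro group at C-7.
Assembling the pieces gives 7-fluoroundec-1-yne.

7-fluoroundec-1-yne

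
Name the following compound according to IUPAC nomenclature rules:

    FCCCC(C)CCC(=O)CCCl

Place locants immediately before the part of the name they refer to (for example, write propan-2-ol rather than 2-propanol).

The longest chain bearing the carbonyl is 9 carbons long (nonane).
A ketone (C=O on an internal carbon) is the principal characteristic group, giving the suffix -one.
The numbering direction is chosen so that numbering from this end puts the carbonyl group at C-3 rather than C-7.
This places the carbonyl at C-3; a chloro group at C-1; a fluoro group at C-9; a methyl group at C-6.
The substituents are ordered alphabetically, ignoring any di-/tri- multipliers.
Assembling the pieces gives 1-chloro-9-fluoro-6-methylnonan-3-one.

1-chloro-9-fluoro-6-methylnonan-3-one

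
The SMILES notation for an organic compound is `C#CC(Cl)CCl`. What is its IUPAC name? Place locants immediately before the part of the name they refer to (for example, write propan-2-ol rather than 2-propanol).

The longest carbon chain that includes the multiple bond has 4 carbons, so the parent hydride is butane.
A C≡C triple bond in the chain gives the infix -yne-.
Choose the numbering such that numbering from this end puts the triple bond at C-1 rather than C-3.
This places the triple bond between C-1 and C-2; chloro groups at C-3 and C-4.
The name is 3,4-dichlorobut-1-yne.

3,4-dichlorobut-1-yne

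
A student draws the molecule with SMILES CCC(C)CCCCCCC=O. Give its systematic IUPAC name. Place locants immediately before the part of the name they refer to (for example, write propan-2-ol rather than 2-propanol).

8-methyldecanal

Counting along the main chain through the –CHO group gives 10 carbons: the parent is decane.
The principal characteristic group is an aldehyde (terminal –CHO), named with the suffix -al.
The numbering direction is chosen so that the aldehyde carbon is C-1 by definition.
That gives a methyl group at C-8.
Putting it together: 8-methyldecanal.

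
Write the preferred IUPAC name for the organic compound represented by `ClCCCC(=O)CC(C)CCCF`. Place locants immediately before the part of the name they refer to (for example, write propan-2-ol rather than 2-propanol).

1-chloro-9-fluoro-6-methylnonan-4-one

The longest chain bearing the carbonyl is 9 carbons long (nonane).
The principal characteristic group is a ketone (C=O on an internal carbon), named with the suffix -one.
The numbering direction is chosen so that numbering from this end puts the carbonyl group at C-4 rather than C-6.
This places the carbonyl at C-4; a chloro group at C-1; a fluoro group at C-9; a methyl group at C-6.
Prefixes are listed alphabetically: chloro, fluoro, methyl.
Putting it together: 1-chloro-9-fluoro-6-methylnonan-4-one.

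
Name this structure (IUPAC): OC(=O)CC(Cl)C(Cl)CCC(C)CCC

3,4-dichloro-7-methyldecanoic acid

Counting along the main chain through the –COOH group gives 10 carbons: the parent is decane.
The principal characteristic group is a carboxylic acid (terminal –COOH), named with the suffix -oic acid.
The numbering direction is chosen so that the carboxylic acid carbon is C-1 by definition.
With this numbering: chloro groups at C-3 and C-4; a methyl group at C-7.
Substituent prefixes are cited in alphabetical order (multiplying prefixes like di-/tri- are ignored for ordering).
Assembling the pieces gives 3,4-dichloro-7-methyldecanoic acid.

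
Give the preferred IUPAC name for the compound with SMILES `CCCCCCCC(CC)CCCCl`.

The longest continuous carbon chain has 11 atoms, so the parent hydride is undecane.
The numbering direction is chosen so that the substituent locant set {1,4} is lower than {8,11} at the first point of difference.
With this numbering: a chloro group at C-1; an ethyl group at C-4.
Substituent prefixes are cited in alphabetical order (multiplying prefixes like di-/tri- are ignored for ordering).
Assembling the pieces gives 1-chloro-4-ethylundecane.

1-chloro-4-ethylundecane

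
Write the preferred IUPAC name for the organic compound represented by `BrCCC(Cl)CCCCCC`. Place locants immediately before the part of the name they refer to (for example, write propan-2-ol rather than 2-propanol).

1-bromo-3-chlorononane

The longest carbon chain is 9 atoms: the parent is nonane.
The numbering direction is chosen so that the substituent locant set {1,3} is lower than {7,9} at the first point of difference.
With this numbering: a bromo group at C-1; a chloro group at C-3.
Prefixes are listed alphabetically: bromo, chloro.
The name is 1-bromo-3-chlorononane.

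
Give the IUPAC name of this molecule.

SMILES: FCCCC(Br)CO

The longest carbon chain that includes the –OH group has 5 carbons, so the parent hydride is pentane.
The principal characteristic group is an alcohol (–OH), named with the suffix -ol.
Number the chain so that numbering from this end puts the hydroxyl group at C-1 rather than C-5.
That gives the hydroxyl at C-1; a bromo group at C-2; a fluoro group at C-5.
Substituent prefixes are cited in alphabetical order (multiplying prefixes like di-/tri- are ignored for ordering).
Putting it together: 2-bromo-5-fluoropentan-1-ol.

2-bromo-5-fluoropentan-1-ol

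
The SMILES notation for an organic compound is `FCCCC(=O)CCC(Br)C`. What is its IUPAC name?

7-bromo-1-fluorooctan-4-one

The longest chain bearing the carbonyl is 8 carbons long (octane).
The principal characteristic group is a ketone (C=O on an internal carbon), named with the suffix -one.
Number the chain so that numbering from this end puts the carbonyl group at C-4 rather than C-5.
With this numbering: the carbonyl at C-4; a bromo group at C-7; a fluoro group at C-1.
Prefixes are listed alphabetically: bromo, fluoro.
Putting it together: 7-bromo-1-fluorooctan-4-one.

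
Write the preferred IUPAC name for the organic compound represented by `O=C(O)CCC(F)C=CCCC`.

4-fluoronon-5-enoic acid

Counting along the main chain through the –COOH group and the multiple bond gives 9 carbons: the parent is nonane.
The highest-priority functional group is a carboxylic acid (terminal –COOH), so the name ends in -oic acid.
There is one C=C double bond, indicated by the ending -ene.
The numbering direction is chosen so that the carboxylic acid carbon is C-1 by definition.
With this numbering: the double bond between C-5 and C-6; a fluoro group at C-4.
Putting it together: 4-fluoronon-5-enoic acid.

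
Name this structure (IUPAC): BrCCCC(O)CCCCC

The longest chain bearing the –OH group is 9 carbons long (nonane).
The highest-priority functional group is an alcohol (–OH), so the name ends in -ol.
Number the chain so that numbering from this end puts the hydroxyl group at C-4 rather than C-6.
This places the hydroxyl at C-4; a bromo group at C-1.
The name is 1-bromononan-4-ol.

1-bromononan-4-ol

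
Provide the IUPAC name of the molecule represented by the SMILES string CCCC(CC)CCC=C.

The longest chain bearing the multiple bond is 8 carbons long (octane).
There is one C=C double bond, indicated by the ending -ene.
Choose the numbering such that numbering from this end puts the double bond at C-1 rather than C-7.
That gives the double bond between C-1 and C-2; an ethyl group at C-5.
Putting it together: 5-ethyloct-1-ene.

5-ethyloct-1-ene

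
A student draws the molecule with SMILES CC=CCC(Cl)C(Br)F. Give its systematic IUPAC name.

The longest chain bearing the multiple bond is 6 carbons long (hexane).
A C=C double bond in the chain gives the infix -ene-.
The numbering direction is chosen so that numbering from this end puts the double bond at C-2 rather than C-4.
This places the double bond between C-2 and C-3; a bromo group at C-6; a chloro group at C-5; a fluoro group at C-6.
Substituent prefixes are cited in alphabetical order (multiplying prefixes like di-/tri- are ignored for ordering).
The name is 6-bromo-5-chloro-6-fluorohex-2-ene.

6-bromo-5-chloro-6-fluorohex-2-ene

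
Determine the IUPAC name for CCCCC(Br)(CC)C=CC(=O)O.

The longest chain bearing the –COOH group and the multiple bond is 8 carbons long (octane).
The highest-priority functional group is a carboxylic acid (terminal –COOH), so the name ends in -oic acid.
A C=C double bond in the chain gives the infix -ene-.
Number the chain so that the carboxylic acid carbon is C-1 by definition.
That gives the double bond between C-2 and C-3; a bromo group at C-4; an ethyl group at C-4.
Substituent prefixes are cited in alphabetical order (multiplying prefixes like di-/tri- are ignored for ordering).
The name is 4-bromo-4-ethyloct-2-enoic acid.

4-bromo-4-ethyloct-2-enoic acid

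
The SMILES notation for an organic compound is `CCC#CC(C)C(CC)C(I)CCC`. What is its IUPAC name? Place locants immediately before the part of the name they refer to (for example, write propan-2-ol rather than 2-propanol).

6-ethyl-7-iodo-5-methyldec-3-yne

The longest carbon chain that includes the multiple bond has 10 carbons, so the parent hydride is decane.
A C≡C triple bond in the chain gives the infix -yne-.
Number the chain so that numbering from this end puts the triple bond at C-3 rather than C-7.
That gives the triple bond between C-3 and C-4; an ethyl group at C-6; an iodo group at C-7; a methyl group at C-5.
Prefixes are listed alphabetically: ethyl, iodo, methyl.
Putting it together: 6-ethyl-7-iodo-5-methyldec-3-yne.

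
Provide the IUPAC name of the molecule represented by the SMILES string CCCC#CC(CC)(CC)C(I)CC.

6,6-diethyl-7-iodonon-4-yne

The longest chain bearing the multiple bond is 9 carbons long (nonane).
The chain contains a C≡C triple bond, so the unsaturation ending is -yne.
The numbering direction is chosen so that numbering from this end puts the triple bond at C-4 rather than C-5.
With this numbering: the triple bond between C-4 and C-5; two ethyl groups at C-6; an iodo group at C-7.
Prefixes are listed alphabetically: ethyl, iodo.
The name is 6,6-diethyl-7-iodonon-4-yne.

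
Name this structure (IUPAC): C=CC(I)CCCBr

6-bromo-3-iodohex-1-ene

The longest carbon chain that includes the multiple bond has 6 carbons, so the parent hydride is hexane.
The chain contains a C=C double bond, so the unsaturation ending is -ene.
Choose the numbering such that numbering from this end puts the double bond at C-1 rather than C-5.
This places the double bond between C-1 and C-2; a bromo group at C-6; an iodo group at C-3.
Prefixes are listed alphabetically: bromo, iodo.
Assembling the pieces gives 6-bromo-3-iodohex-1-ene.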